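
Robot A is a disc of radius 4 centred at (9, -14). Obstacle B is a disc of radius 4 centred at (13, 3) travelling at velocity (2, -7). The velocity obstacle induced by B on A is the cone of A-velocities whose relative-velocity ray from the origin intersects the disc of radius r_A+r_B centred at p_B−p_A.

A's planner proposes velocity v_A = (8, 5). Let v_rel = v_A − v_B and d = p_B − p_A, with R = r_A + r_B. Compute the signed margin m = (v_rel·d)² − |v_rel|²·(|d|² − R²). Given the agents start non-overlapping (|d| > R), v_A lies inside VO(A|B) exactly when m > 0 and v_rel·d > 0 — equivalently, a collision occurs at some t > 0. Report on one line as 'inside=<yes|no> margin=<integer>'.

d = (4, 17),  |d|² = 305;  R = 4+4 = 8,  c = 305−8² = 241
v_rel = (6, 12),  |v_rel|² = 180;  v_rel·d = (6)·(4) + (12)·(17) = 228
180·t² − 456·t + 241 = 0  ⇒  m = 228² − 180·241 = 8604
m = 8604 > 0,  v_rel·d = 228 > 0  ⇒  inside

inside=yes margin=8604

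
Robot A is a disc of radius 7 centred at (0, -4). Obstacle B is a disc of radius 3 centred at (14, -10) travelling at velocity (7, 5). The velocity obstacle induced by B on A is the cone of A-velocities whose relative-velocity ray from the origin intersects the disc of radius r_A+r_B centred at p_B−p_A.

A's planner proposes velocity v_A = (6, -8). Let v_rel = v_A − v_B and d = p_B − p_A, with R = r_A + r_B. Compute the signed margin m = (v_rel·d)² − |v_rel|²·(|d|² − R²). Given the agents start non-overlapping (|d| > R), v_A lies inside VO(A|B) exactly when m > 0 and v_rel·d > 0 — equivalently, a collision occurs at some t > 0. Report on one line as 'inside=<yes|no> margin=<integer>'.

d = (14, -6),  |d|² = 232;  R = 7+3 = 10,  c = 232−10² = 132
v_rel = (-1, -13),  |v_rel|² = 170;  v_rel·d = (-1)·(14) + (-13)·(-6) = 64
170·t² − 128·t + 132 = 0  ⇒  m = 64² − 170·132 = -18344
m = -18344 < 0,  v_rel·d = 64 > 0  ⇒  outside

inside=no margin=-18344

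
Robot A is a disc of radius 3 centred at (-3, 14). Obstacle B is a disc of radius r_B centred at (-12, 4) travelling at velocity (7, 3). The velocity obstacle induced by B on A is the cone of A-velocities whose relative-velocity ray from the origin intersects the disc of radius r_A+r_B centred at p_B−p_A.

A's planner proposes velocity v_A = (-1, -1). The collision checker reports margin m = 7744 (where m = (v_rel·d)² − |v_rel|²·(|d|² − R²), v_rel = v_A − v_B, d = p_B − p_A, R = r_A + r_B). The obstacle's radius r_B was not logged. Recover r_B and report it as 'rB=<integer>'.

m = 7744
d = (-9, -10);  v_rel = (-8, -4),  |v_rel|² = 80
v_rel×d = (-8)·(-10) − (-4)·(-9) = 44
since m = R²·80 − 44²:  R² = (1936 + 7744) / 80 = 121
R = √121 = 11  ⇒  r_B = 11 − 3 = 8

rB=8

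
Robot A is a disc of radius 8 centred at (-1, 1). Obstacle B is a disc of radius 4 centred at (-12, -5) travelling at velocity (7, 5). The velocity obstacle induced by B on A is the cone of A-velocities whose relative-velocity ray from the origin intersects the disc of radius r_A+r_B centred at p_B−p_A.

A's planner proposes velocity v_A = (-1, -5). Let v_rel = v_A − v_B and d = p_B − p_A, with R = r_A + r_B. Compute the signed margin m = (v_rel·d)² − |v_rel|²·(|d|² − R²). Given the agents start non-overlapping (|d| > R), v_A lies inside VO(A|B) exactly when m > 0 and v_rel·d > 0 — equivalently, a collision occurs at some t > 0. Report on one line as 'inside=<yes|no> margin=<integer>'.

d = (-11, -6),  |d|² = 157;  R = 8+4 = 12,  c = 157−12² = 13
v_rel = (-8, -10),  |v_rel|² = 164;  v_rel·d = (-8)·(-11) + (-10)·(-6) = 148
164·t² − 296·t + 13 = 0  ⇒  m = 148² − 164·13 = 19772
m = 19772 > 0,  v_rel·d = 148 > 0  ⇒  inside

inside=yes margin=19772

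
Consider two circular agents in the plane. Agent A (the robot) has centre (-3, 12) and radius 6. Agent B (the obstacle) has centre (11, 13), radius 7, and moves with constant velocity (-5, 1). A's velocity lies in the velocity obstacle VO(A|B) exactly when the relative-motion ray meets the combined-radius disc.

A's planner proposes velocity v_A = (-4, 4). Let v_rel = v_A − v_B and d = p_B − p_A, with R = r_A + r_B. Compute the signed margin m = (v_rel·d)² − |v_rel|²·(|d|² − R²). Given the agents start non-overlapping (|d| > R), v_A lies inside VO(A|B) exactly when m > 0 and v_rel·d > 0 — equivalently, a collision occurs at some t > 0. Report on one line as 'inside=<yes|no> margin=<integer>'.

d = (14, 1),  |d|² = 197;  R = 6+7 = 13,  c = 197−13² = 28
v_rel = (1, 3),  |v_rel|² = 10;  v_rel·d = (1)·(14) + (3)·(1) = 17
10·t² − 34·t + 28 = 0  ⇒  m = 17² − 10·28 = 9
m = 9 > 0,  v_rel·d = 17 > 0  ⇒  inside

inside=yes margin=9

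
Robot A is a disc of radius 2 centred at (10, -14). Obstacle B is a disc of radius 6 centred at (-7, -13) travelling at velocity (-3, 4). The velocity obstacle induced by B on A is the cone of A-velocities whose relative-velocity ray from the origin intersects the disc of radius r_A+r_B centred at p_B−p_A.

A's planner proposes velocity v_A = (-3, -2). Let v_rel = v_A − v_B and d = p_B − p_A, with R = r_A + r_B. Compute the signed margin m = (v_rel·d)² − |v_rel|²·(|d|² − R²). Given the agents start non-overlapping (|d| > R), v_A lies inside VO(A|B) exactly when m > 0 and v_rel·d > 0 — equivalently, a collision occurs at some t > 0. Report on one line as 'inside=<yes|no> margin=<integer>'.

d = (-17, 1),  |d|² = 290;  R = 2+6 = 8,  c = 290−8² = 226
v_rel = (0, -6),  |v_rel|² = 36;  v_rel·d = (0)·(-17) + (-6)·(1) = -6
36·t² + 12·t + 226 = 0  ⇒  m = (-6)² − 36·226 = -8100
m = -8100 < 0,  v_rel·d = -6 < 0  ⇒  outside

inside=no margin=-8100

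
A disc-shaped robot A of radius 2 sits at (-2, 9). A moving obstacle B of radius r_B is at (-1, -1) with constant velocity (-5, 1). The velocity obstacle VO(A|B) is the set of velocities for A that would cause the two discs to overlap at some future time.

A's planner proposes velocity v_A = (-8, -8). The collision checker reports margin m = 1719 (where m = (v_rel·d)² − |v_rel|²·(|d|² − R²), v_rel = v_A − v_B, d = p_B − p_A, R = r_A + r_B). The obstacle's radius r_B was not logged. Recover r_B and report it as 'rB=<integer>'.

m = 1719
d = (1, -10);  v_rel = (-3, -9),  |v_rel|² = 90
v_rel×d = (-3)·(-10) − (-9)·(1) = 39
since m = R²·90 − 39²:  R² = (1521 + 1719) / 90 = 36
R = √36 = 6  ⇒  r_B = 6 − 2 = 4

rB=4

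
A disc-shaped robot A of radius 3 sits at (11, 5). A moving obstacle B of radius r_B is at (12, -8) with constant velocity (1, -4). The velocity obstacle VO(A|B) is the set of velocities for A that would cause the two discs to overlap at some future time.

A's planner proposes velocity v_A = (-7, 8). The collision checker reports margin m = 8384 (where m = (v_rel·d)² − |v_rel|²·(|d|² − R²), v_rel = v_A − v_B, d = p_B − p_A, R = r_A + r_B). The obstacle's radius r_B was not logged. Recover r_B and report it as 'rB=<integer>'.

m = 8384
d = (1, -13);  v_rel = (-8, 12),  |v_rel|² = 208
v_rel×d = (-8)·(-13) − (12)·(1) = 92
since m = R²·208 − 92²:  R² = (8464 + 8384) / 208 = 81
R = √81 = 9  ⇒  r_B = 9 − 3 = 6

rB=6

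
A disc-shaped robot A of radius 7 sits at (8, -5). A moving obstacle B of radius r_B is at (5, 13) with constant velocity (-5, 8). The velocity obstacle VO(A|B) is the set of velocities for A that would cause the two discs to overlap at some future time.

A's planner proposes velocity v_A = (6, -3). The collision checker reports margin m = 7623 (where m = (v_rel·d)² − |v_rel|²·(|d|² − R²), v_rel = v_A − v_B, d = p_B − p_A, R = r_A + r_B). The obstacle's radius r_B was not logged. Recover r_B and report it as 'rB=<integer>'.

m = 7623
d = (-3, 18);  v_rel = (11, -11),  |v_rel|² = 242
v_rel×d = (11)·(18) − (-11)·(-3) = 165
since m = R²·242 − 165²:  R² = (27225 + 7623) / 242 = 144
R = √144 = 12  ⇒  r_B = 12 − 7 = 5

rB=5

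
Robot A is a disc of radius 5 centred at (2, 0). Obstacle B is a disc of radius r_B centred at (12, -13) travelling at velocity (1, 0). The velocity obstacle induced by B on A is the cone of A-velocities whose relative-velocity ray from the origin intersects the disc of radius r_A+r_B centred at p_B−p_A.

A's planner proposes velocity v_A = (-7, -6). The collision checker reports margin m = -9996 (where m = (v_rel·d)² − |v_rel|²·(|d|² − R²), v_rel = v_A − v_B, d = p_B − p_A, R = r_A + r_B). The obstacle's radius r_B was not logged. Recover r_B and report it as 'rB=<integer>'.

m = -9996
d = (10, -13);  v_rel = (-8, -6),  |v_rel|² = 100
v_rel×d = (-8)·(-13) − (-6)·(10) = 164
since m = R²·100 − 164²:  R² = (26896 + -9996) / 100 = 169
R = √169 = 13  ⇒  r_B = 13 − 5 = 8

rB=8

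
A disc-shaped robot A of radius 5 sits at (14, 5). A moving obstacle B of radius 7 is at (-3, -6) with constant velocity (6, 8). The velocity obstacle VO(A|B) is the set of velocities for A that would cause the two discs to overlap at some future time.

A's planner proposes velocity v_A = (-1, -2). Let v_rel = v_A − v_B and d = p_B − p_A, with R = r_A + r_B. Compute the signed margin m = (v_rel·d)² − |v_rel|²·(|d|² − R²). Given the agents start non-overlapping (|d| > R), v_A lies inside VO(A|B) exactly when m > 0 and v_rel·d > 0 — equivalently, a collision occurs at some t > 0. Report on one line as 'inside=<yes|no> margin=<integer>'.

d = (-17, -11),  |d|² = 410;  R = 5+7 = 12,  c = 410−12² = 266
v_rel = (-7, -10),  |v_rel|² = 149;  v_rel·d = (-7)·(-17) + (-10)·(-11) = 229
149·t² − 458·t + 266 = 0  ⇒  m = 229² − 149·266 = 12807
m = 12807 > 0,  v_rel·d = 229 > 0  ⇒  inside

inside=yes margin=12807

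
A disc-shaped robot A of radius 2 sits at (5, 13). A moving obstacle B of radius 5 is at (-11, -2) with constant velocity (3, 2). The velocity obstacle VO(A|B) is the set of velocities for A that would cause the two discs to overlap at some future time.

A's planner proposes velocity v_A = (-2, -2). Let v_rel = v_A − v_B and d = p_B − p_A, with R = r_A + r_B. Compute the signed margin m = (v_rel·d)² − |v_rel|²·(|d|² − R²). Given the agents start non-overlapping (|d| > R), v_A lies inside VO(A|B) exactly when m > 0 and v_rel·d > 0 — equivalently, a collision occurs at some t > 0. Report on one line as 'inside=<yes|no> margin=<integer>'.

d = (-16, -15),  |d|² = 481;  R = 2+5 = 7,  c = 481−7² = 432
v_rel = (-5, -4),  |v_rel|² = 41;  v_rel·d = (-5)·(-16) + (-4)·(-15) = 140
41·t² − 280·t + 432 = 0  ⇒  m = 140² − 41·432 = 1888
m = 1888 > 0,  v_rel·d = 140 > 0  ⇒  inside

inside=yes margin=1888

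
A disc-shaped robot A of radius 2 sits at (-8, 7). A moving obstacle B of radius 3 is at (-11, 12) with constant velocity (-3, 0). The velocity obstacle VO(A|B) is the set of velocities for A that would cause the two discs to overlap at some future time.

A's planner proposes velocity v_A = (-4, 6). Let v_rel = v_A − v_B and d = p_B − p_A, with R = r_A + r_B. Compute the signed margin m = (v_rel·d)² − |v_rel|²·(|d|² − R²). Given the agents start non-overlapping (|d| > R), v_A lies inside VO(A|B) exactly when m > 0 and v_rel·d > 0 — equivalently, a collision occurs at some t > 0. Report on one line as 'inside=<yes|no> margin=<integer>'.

d = (-3, 5),  |d|² = 34;  R = 2+3 = 5,  c = 34−5² = 9
v_rel = (-1, 6),  |v_rel|² = 37;  v_rel·d = (-1)·(-3) + (6)·(5) = 33
37·t² − 66·t + 9 = 0  ⇒  m = 33² − 37·9 = 756
m = 756 > 0,  v_rel·d = 33 > 0  ⇒  inside

inside=yes margin=756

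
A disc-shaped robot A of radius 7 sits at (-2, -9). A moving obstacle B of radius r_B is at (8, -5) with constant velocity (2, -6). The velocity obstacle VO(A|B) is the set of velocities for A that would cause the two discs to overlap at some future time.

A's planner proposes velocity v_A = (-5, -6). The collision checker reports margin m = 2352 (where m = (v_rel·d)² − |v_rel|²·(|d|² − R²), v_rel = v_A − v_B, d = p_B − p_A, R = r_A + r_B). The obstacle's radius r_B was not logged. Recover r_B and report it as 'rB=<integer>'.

m = 2352
d = (10, 4);  v_rel = (-7, 0),  |v_rel|² = 49
v_rel×d = (-7)·(4) − (0)·(10) = -28
since m = R²·49 − (-28)²:  R² = (784 + 2352) / 49 = 64
R = √64 = 8  ⇒  r_B = 8 − 7 = 1

rB=1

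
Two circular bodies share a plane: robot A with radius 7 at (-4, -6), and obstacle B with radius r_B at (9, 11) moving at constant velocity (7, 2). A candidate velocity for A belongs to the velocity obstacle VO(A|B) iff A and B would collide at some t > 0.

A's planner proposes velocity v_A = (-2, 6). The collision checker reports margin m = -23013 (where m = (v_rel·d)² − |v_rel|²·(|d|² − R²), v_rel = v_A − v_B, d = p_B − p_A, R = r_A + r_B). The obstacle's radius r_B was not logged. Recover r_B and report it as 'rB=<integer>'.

m = -23013
d = (13, 17);  v_rel = (-9, 4),  |v_rel|² = 97
v_rel×d = (-9)·(17) − (4)·(13) = -205
since m = R²·97 − (-205)²:  R² = (42025 + -23013) / 97 = 196
R = √196 = 14  ⇒  r_B = 14 − 7 = 7

rB=7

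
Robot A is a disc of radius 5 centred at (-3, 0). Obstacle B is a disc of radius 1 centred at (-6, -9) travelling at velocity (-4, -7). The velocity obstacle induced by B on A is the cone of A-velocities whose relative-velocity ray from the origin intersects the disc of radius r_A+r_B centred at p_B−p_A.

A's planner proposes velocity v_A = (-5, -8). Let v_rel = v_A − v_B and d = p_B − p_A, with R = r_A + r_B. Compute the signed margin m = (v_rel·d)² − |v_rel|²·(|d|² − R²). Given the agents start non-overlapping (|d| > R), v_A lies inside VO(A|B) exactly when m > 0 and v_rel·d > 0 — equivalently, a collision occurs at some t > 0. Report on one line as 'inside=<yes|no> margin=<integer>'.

d = (-3, -9),  |d|² = 90;  R = 5+1 = 6,  c = 90−6² = 54
v_rel = (-1, -1),  |v_rel|² = 2;  v_rel·d = (-1)·(-3) + (-1)·(-9) = 12
2·t² − 24·t + 54 = 0  ⇒  m = 12² − 2·54 = 36
m = 36 > 0,  v_rel·d = 12 > 0  ⇒  inside

inside=yes margin=36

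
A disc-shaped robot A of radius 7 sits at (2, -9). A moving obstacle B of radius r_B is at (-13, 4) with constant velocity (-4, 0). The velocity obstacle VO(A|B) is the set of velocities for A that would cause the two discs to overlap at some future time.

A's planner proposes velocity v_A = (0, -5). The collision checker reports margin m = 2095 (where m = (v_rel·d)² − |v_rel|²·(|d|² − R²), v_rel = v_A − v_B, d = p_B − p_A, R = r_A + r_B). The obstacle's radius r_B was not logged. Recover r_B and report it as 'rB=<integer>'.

m = 2095
d = (-15, 13);  v_rel = (4, -5),  |v_rel|² = 41
v_rel×d = (4)·(13) − (-5)·(-15) = -23
since m = R²·41 − (-23)²:  R² = (529 + 2095) / 41 = 64
R = √64 = 8  ⇒  r_B = 8 − 7 = 1

rB=1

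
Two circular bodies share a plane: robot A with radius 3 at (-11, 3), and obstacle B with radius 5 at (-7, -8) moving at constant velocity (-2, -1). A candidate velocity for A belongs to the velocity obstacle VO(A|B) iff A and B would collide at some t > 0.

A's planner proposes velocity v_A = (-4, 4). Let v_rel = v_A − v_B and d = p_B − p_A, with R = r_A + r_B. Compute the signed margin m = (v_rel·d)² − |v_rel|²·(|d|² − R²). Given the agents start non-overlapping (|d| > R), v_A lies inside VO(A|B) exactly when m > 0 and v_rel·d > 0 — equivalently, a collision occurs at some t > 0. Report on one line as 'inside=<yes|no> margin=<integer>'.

d = (4, -11),  |d|² = 137;  R = 3+5 = 8,  c = 137−8² = 73
v_rel = (-2, 5),  |v_rel|² = 29;  v_rel·d = (-2)·(4) + (5)·(-11) = -63
29·t² + 126·t + 73 = 0  ⇒  m = (-63)² − 29·73 = 1852
m = 1852 > 0,  v_rel·d = -63 < 0  ⇒  outside

inside=no margin=1852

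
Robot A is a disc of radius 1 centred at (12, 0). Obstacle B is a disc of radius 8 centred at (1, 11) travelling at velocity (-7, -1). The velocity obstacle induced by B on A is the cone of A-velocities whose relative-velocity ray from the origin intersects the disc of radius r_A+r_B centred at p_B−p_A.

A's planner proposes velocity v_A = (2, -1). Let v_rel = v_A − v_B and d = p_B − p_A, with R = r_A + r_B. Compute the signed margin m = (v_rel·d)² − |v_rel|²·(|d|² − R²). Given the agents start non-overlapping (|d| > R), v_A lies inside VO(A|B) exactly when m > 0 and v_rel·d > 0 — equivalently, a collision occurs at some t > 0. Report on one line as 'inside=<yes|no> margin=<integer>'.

d = (-11, 11),  |d|² = 242;  R = 1+8 = 9,  c = 242−9² = 161
v_rel = (9, 0),  |v_rel|² = 81;  v_rel·d = (9)·(-11) + (0)·(11) = -99
81·t² + 198·t + 161 = 0  ⇒  m = (-99)² − 81·161 = -3240
m = -3240 < 0,  v_rel·d = -99 < 0  ⇒  outside

inside=no margin=-3240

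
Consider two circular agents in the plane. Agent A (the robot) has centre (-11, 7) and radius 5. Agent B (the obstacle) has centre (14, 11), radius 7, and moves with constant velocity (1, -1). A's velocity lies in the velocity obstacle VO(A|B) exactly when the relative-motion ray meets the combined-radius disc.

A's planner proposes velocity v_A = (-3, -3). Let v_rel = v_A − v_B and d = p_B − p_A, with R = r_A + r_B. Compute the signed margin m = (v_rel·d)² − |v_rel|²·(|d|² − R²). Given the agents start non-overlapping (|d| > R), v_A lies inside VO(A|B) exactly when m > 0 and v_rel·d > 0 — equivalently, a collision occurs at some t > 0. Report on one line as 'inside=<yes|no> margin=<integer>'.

d = (25, 4),  |d|² = 641;  R = 5+7 = 12,  c = 641−12² = 497
v_rel = (-4, -2),  |v_rel|² = 20;  v_rel·d = (-4)·(25) + (-2)·(4) = -108
20·t² + 216·t + 497 = 0  ⇒  m = (-108)² − 20·497 = 1724
m = 1724 > 0,  v_rel·d = -108 < 0  ⇒  outside

inside=no margin=1724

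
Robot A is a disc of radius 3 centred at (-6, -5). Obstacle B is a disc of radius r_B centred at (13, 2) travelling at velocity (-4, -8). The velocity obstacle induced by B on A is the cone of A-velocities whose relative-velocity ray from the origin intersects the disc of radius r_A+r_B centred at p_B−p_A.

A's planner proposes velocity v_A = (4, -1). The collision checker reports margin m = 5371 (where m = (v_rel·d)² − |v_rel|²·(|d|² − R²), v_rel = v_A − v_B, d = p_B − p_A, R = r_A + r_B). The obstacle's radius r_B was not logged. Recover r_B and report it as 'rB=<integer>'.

m = 5371
d = (19, 7);  v_rel = (8, 7),  |v_rel|² = 113
v_rel×d = (8)·(7) − (7)·(19) = -77
since m = R²·113 − (-77)²:  R² = (5929 + 5371) / 113 = 100
R = √100 = 10  ⇒  r_B = 10 − 3 = 7

rB=7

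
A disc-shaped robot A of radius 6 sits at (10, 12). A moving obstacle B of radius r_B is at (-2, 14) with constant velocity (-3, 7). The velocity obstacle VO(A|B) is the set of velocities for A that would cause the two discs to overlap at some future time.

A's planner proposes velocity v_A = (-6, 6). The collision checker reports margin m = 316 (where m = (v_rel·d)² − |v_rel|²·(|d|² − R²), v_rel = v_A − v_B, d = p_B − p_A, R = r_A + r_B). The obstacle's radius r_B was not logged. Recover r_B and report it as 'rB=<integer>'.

m = 316
d = (-12, 2);  v_rel = (-3, -1),  |v_rel|² = 10
v_rel×d = (-3)·(2) − (-1)·(-12) = -18
since m = R²·10 − (-18)²:  R² = (324 + 316) / 10 = 64
R = √64 = 8  ⇒  r_B = 8 − 6 = 2

rB=2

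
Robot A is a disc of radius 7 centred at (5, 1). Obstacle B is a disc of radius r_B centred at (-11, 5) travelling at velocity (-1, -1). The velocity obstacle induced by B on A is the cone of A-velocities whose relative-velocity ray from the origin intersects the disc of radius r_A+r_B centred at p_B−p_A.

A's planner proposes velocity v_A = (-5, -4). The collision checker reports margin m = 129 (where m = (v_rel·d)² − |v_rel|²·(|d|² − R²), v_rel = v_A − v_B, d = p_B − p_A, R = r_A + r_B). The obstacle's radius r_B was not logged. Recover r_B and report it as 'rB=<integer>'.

m = 129
d = (-16, 4);  v_rel = (-4, -3),  |v_rel|² = 25
v_rel×d = (-4)·(4) − (-3)·(-16) = -64
since m = R²·25 − (-64)²:  R² = (4096 + 129) / 25 = 169
R = √169 = 13  ⇒  r_B = 13 − 7 = 6

rB=6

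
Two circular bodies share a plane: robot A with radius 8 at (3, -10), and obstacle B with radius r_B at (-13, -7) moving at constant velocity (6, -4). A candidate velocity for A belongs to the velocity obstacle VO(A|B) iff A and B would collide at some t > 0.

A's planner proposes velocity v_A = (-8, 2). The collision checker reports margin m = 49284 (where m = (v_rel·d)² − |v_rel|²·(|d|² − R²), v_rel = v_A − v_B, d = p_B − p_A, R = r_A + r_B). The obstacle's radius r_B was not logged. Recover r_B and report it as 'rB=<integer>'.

m = 49284
d = (-16, 3);  v_rel = (-14, 6),  |v_rel|² = 232
v_rel×d = (-14)·(3) − (6)·(-16) = 54
since m = R²·232 − 54²:  R² = (2916 + 49284) / 232 = 225
R = √225 = 15  ⇒  r_B = 15 − 8 = 7

rB=7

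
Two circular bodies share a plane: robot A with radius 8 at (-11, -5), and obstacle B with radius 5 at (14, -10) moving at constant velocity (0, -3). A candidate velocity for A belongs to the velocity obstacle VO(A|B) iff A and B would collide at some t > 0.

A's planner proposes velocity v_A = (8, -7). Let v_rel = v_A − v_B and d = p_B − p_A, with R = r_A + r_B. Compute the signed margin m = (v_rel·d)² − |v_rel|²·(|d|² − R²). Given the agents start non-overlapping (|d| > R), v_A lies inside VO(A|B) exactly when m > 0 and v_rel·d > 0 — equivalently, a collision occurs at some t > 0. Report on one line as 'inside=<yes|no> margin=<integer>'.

d = (25, -5),  |d|² = 650;  R = 8+5 = 13,  c = 650−13² = 481
v_rel = (8, -4),  |v_rel|² = 80;  v_rel·d = (8)·(25) + (-4)·(-5) = 220
80·t² − 440·t + 481 = 0  ⇒  m = 220² − 80·481 = 9920
m = 9920 > 0,  v_rel·d = 220 > 0  ⇒  inside

inside=yes margin=9920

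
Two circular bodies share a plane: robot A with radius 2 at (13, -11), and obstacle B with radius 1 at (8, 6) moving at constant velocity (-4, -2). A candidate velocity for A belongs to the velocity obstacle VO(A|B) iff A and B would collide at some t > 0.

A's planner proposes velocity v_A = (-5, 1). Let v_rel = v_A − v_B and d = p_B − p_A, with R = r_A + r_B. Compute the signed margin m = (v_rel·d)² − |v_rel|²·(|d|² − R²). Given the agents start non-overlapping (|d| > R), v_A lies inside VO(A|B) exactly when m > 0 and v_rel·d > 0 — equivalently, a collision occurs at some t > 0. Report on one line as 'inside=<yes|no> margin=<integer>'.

d = (-5, 17),  |d|² = 314;  R = 2+1 = 3,  c = 314−3² = 305
v_rel = (-1, 3),  |v_rel|² = 10;  v_rel·d = (-1)·(-5) + (3)·(17) = 56
10·t² − 112·t + 305 = 0  ⇒  m = 56² − 10·305 = 86
m = 86 > 0,  v_rel·d = 56 > 0  ⇒  inside

inside=yes margin=86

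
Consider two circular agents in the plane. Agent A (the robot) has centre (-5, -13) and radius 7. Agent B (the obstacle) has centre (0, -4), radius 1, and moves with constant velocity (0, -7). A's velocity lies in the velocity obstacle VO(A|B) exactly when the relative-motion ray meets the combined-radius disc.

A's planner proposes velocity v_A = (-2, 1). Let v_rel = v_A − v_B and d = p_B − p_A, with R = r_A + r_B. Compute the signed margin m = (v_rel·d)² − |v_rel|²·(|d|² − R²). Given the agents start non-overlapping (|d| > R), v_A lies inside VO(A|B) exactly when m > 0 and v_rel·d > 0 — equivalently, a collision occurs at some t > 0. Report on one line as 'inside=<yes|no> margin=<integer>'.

d = (5, 9),  |d|² = 106;  R = 7+1 = 8,  c = 106−8² = 42
v_rel = (-2, 8),  |v_rel|² = 68;  v_rel·d = (-2)·(5) + (8)·(9) = 62
68·t² − 124·t + 42 = 0  ⇒  m = 62² − 68·42 = 988
m = 988 > 0,  v_rel·d = 62 > 0  ⇒  inside

inside=yes margin=988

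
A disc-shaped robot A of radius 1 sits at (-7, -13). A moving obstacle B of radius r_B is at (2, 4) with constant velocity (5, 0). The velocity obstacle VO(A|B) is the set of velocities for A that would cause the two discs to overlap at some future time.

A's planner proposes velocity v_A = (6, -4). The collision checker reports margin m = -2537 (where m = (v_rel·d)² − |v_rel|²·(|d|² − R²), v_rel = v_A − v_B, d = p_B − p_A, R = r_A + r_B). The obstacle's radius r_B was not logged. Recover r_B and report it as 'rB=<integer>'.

m = -2537
d = (9, 17);  v_rel = (1, -4),  |v_rel|² = 17
v_rel×d = (1)·(17) − (-4)·(9) = 53
since m = R²·17 − 53²:  R² = (2809 + -2537) / 17 = 16
R = √16 = 4  ⇒  r_B = 4 − 1 = 3

rB=3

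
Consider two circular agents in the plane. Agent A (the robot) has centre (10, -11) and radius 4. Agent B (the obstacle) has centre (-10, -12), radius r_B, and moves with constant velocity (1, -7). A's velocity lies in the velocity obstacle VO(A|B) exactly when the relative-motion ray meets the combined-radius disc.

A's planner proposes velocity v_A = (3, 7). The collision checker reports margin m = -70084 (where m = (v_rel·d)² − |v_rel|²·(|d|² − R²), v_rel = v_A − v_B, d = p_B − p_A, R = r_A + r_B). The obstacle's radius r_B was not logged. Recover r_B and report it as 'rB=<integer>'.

m = -70084
d = (-20, -1);  v_rel = (2, 14),  |v_rel|² = 200
v_rel×d = (2)·(-1) − (14)·(-20) = 278
since m = R²·200 − 278²:  R² = (77284 + -70084) / 200 = 36
R = √36 = 6  ⇒  r_B = 6 − 4 = 2

rB=2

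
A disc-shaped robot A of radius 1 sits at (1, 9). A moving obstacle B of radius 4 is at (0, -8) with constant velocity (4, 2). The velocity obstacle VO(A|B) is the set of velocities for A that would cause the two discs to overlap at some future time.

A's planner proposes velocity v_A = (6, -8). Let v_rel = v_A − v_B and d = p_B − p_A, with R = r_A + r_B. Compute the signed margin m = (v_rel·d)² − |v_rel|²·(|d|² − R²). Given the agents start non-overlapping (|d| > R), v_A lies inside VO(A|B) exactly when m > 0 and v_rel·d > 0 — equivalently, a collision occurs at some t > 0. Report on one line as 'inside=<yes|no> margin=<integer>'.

d = (-1, -17),  |d|² = 290;  R = 1+4 = 5,  c = 290−5² = 265
v_rel = (2, -10),  |v_rel|² = 104;  v_rel·d = (2)·(-1) + (-10)·(-17) = 168
104·t² − 336·t + 265 = 0  ⇒  m = 168² − 104·265 = 664
m = 664 > 0,  v_rel·d = 168 > 0  ⇒  inside

inside=yes margin=664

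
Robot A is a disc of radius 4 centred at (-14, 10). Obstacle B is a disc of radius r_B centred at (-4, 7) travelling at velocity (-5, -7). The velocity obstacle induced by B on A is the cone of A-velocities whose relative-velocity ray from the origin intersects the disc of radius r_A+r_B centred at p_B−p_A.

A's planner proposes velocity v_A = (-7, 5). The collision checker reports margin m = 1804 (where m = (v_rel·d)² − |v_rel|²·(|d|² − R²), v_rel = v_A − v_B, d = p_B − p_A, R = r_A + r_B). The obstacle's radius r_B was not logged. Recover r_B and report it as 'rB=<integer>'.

m = 1804
d = (10, -3);  v_rel = (-2, 12),  |v_rel|² = 148
v_rel×d = (-2)·(-3) − (12)·(10) = -114
since m = R²·148 − (-114)²:  R² = (12996 + 1804) / 148 = 100
R = √100 = 10  ⇒  r_B = 10 − 4 = 6

rB=6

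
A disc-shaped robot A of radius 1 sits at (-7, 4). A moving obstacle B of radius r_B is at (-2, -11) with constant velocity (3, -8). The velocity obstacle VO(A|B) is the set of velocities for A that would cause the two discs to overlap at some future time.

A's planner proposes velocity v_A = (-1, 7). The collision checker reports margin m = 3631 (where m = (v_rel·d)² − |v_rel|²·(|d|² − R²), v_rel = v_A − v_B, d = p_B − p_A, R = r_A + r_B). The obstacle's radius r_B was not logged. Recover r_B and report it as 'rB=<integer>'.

m = 3631
d = (5, -15);  v_rel = (-4, 15),  |v_rel|² = 241
v_rel×d = (-4)·(-15) − (15)·(5) = -15
since m = R²·241 − (-15)²:  R² = (225 + 3631) / 241 = 16
R = √16 = 4  ⇒  r_B = 4 − 1 = 3

rB=3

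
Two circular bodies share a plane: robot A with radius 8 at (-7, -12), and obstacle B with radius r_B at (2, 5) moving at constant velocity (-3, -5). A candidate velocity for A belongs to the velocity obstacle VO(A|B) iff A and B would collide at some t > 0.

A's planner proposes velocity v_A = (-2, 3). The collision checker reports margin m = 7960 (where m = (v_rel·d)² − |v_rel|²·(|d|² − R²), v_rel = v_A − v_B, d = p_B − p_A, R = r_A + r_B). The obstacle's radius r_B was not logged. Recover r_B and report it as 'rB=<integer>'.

m = 7960
d = (9, 17);  v_rel = (1, 8),  |v_rel|² = 65
v_rel×d = (1)·(17) − (8)·(9) = -55
since m = R²·65 − (-55)²:  R² = (3025 + 7960) / 65 = 169
R = √169 = 13  ⇒  r_B = 13 − 8 = 5

rB=5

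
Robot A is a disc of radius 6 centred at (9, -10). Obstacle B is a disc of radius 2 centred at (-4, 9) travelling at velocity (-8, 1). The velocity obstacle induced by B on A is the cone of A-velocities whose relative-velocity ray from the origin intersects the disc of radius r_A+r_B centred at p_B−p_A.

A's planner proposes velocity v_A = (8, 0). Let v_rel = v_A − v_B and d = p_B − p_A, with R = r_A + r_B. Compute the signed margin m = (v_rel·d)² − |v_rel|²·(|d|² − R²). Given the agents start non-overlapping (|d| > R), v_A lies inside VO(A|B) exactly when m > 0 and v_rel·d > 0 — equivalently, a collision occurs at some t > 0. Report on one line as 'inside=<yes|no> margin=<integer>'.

d = (-13, 19),  |d|² = 530;  R = 6+2 = 8,  c = 530−8² = 466
v_rel = (16, -1),  |v_rel|² = 257;  v_rel·d = (16)·(-13) + (-1)·(19) = -227
257·t² + 454·t + 466 = 0  ⇒  m = (-227)² − 257·466 = -68233
m = -68233 < 0,  v_rel·d = -227 < 0  ⇒  outside

inside=no margin=-68233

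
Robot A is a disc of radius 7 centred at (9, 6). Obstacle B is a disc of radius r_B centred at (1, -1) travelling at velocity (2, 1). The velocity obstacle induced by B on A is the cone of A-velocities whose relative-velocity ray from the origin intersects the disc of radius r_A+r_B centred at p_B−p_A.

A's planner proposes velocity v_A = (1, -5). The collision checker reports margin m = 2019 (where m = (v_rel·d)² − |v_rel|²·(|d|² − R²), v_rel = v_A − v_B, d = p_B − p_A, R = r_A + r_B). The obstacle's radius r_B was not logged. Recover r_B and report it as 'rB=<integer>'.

m = 2019
d = (-8, -7);  v_rel = (-1, -6),  |v_rel|² = 37
v_rel×d = (-1)·(-7) − (-6)·(-8) = -41
since m = R²·37 − (-41)²:  R² = (1681 + 2019) / 37 = 100
R = √100 = 10  ⇒  r_B = 10 − 7 = 3

rB=3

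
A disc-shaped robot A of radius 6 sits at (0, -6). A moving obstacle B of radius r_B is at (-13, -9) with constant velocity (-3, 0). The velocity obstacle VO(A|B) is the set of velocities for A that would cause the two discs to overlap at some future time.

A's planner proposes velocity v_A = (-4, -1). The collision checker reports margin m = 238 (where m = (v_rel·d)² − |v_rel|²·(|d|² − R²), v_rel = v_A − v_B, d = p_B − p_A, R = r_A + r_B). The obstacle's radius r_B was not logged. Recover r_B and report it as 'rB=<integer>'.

m = 238
d = (-13, -3);  v_rel = (-1, -1),  |v_rel|² = 2
v_rel×d = (-1)·(-3) − (-1)·(-13) = -10
since m = R²·2 − (-10)²:  R² = (100 + 238) / 2 = 169
R = √169 = 13  ⇒  r_B = 13 − 6 = 7

rB=7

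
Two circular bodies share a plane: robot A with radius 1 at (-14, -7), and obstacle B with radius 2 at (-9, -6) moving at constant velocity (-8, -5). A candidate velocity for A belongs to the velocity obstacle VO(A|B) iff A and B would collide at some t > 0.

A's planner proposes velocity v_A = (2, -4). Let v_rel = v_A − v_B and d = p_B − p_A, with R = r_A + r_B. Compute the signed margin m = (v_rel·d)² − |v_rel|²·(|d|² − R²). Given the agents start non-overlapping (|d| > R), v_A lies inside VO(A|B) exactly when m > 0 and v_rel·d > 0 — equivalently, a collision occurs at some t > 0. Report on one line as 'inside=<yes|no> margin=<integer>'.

d = (5, 1),  |d|² = 26;  R = 1+2 = 3,  c = 26−3² = 17
v_rel = (10, 1),  |v_rel|² = 101;  v_rel·d = (10)·(5) + (1)·(1) = 51
101·t² − 102·t + 17 = 0  ⇒  m = 51² − 101·17 = 884
m = 884 > 0,  v_rel·d = 51 > 0  ⇒  inside

inside=yes margin=884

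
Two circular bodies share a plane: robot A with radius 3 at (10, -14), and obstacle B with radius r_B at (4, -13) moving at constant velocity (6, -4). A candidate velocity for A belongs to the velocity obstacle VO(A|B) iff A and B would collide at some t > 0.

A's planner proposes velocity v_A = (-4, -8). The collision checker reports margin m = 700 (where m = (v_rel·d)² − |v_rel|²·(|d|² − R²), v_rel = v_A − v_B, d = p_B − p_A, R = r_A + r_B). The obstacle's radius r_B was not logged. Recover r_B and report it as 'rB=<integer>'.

m = 700
d = (-6, 1);  v_rel = (-10, -4),  |v_rel|² = 116
v_rel×d = (-10)·(1) − (-4)·(-6) = -34
since m = R²·116 − (-34)²:  R² = (1156 + 700) / 116 = 16
R = √16 = 4  ⇒  r_B = 4 − 3 = 1

rB=1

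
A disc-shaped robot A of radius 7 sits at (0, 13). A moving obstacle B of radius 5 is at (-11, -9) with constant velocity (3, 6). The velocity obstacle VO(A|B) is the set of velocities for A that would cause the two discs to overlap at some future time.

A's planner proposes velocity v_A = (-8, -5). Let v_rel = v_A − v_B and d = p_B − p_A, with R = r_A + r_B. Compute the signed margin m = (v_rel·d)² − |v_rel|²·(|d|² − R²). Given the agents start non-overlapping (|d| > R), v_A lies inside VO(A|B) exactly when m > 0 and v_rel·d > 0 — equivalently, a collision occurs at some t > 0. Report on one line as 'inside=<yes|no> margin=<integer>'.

d = (-11, -22),  |d|² = 605;  R = 7+5 = 12,  c = 605−12² = 461
v_rel = (-11, -11),  |v_rel|² = 242;  v_rel·d = (-11)·(-11) + (-11)·(-22) = 363
242·t² − 726·t + 461 = 0  ⇒  m = 363² − 242·461 = 20207
m = 20207 > 0,  v_rel·d = 363 > 0  ⇒  inside

inside=yes margin=20207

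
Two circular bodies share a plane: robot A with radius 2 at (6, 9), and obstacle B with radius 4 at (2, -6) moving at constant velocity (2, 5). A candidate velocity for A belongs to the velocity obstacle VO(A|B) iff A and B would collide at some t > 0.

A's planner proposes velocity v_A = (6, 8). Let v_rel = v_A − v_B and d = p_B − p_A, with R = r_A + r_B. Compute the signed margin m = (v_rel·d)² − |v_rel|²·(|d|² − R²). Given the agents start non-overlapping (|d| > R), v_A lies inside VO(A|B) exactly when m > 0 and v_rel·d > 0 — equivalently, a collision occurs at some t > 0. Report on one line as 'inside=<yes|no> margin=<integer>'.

d = (-4, -15),  |d|² = 241;  R = 2+4 = 6,  c = 241−6² = 205
v_rel = (4, 3),  |v_rel|² = 25;  v_rel·d = (4)·(-4) + (3)·(-15) = -61
25·t² + 122·t + 205 = 0  ⇒  m = (-61)² − 25·205 = -1404
m = -1404 < 0,  v_rel·d = -61 < 0  ⇒  outside

inside=no margin=-1404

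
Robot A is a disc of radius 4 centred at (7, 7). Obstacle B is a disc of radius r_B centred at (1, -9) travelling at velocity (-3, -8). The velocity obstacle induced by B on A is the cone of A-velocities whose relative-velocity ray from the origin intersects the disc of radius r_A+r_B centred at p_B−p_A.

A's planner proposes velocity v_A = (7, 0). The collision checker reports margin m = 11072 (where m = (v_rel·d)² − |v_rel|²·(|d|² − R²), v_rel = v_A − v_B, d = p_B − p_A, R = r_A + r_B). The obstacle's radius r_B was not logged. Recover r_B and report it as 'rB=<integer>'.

m = 11072
d = (-6, -16);  v_rel = (10, 8),  |v_rel|² = 164
v_rel×d = (10)·(-16) − (8)·(-6) = -112
since m = R²·164 − (-112)²:  R² = (12544 + 11072) / 164 = 144
R = √144 = 12  ⇒  r_B = 12 − 4 = 8

rB=8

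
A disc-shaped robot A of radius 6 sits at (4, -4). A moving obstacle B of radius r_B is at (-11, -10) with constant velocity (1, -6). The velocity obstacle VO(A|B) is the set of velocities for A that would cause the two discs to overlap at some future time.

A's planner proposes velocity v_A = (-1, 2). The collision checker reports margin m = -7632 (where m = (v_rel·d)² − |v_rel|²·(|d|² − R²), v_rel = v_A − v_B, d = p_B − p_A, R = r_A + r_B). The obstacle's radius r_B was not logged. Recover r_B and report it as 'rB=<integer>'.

m = -7632
d = (-15, -6);  v_rel = (-2, 8),  |v_rel|² = 68
v_rel×d = (-2)·(-6) − (8)·(-15) = 132
since m = R²·68 − 132²:  R² = (17424 + -7632) / 68 = 144
R = √144 = 12  ⇒  r_B = 12 − 6 = 6

rB=6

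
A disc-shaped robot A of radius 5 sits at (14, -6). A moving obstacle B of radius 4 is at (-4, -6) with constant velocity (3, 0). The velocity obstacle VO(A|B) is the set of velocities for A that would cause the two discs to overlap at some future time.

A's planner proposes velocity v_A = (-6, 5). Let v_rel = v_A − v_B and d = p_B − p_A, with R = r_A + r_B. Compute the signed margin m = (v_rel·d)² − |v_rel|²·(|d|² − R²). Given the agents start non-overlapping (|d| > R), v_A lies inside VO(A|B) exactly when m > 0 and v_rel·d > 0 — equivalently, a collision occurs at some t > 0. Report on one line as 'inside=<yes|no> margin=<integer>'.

d = (-18, 0),  |d|² = 324;  R = 5+4 = 9,  c = 324−9² = 243
v_rel = (-9, 5),  |v_rel|² = 106;  v_rel·d = (-9)·(-18) + (5)·(0) = 162
106·t² − 324·t + 243 = 0  ⇒  m = 162² − 106·243 = 486
m = 486 > 0,  v_rel·d = 162 > 0  ⇒  inside

inside=yes margin=486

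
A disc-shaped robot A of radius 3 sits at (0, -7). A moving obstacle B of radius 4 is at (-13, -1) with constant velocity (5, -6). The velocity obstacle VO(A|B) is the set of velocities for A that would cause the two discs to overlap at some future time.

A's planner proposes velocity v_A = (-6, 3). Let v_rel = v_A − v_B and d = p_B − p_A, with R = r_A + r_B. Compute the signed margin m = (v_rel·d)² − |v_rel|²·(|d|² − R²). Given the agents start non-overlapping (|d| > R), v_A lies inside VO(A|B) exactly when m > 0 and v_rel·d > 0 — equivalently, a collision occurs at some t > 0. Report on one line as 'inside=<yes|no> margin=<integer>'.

d = (-13, 6),  |d|² = 205;  R = 3+4 = 7,  c = 205−7² = 156
v_rel = (-11, 9),  |v_rel|² = 202;  v_rel·d = (-11)·(-13) + (9)·(6) = 197
202·t² − 394·t + 156 = 0  ⇒  m = 197² − 202·156 = 7297
m = 7297 > 0,  v_rel·d = 197 > 0  ⇒  inside

inside=yes margin=7297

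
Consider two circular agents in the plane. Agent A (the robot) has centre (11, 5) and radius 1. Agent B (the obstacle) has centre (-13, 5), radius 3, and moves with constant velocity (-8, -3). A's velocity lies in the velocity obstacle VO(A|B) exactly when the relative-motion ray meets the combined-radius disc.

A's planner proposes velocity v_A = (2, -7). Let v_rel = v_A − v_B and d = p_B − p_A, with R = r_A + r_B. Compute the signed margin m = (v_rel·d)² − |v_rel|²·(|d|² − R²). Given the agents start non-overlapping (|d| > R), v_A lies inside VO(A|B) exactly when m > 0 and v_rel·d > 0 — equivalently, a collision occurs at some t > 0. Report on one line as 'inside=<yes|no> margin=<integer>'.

d = (-24, 0),  |d|² = 576;  R = 1+3 = 4,  c = 576−4² = 560
v_rel = (10, -4),  |v_rel|² = 116;  v_rel·d = (10)·(-24) + (-4)·(0) = -240
116·t² + 480·t + 560 = 0  ⇒  m = (-240)² − 116·560 = -7360
m = -7360 < 0,  v_rel·d = -240 < 0  ⇒  outside

inside=no margin=-7360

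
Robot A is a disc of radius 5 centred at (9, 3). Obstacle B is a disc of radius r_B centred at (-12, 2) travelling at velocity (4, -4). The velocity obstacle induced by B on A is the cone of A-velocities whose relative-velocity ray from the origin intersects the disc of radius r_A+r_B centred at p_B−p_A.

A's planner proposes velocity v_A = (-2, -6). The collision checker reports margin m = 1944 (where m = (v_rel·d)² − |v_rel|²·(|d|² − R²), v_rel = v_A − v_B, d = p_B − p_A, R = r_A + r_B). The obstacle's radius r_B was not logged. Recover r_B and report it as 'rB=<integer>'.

m = 1944
d = (-21, -1);  v_rel = (-6, -2),  |v_rel|² = 40
v_rel×d = (-6)·(-1) − (-2)·(-21) = -36
since m = R²·40 − (-36)²:  R² = (1296 + 1944) / 40 = 81
R = √81 = 9  ⇒  r_B = 9 − 5 = 4

rB=4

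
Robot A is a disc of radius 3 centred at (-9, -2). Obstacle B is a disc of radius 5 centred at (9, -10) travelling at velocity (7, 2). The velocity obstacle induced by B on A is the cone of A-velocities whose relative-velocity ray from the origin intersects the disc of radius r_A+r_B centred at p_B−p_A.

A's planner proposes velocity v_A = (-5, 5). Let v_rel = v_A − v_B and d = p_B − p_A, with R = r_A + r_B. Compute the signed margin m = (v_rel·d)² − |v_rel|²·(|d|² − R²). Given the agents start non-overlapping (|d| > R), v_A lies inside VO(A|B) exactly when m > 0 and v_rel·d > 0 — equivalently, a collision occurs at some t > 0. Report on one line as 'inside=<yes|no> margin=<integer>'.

d = (18, -8),  |d|² = 388;  R = 3+5 = 8,  c = 388−8² = 324
v_rel = (-12, 3),  |v_rel|² = 153;  v_rel·d = (-12)·(18) + (3)·(-8) = -240
153·t² + 480·t + 324 = 0  ⇒  m = (-240)² − 153·324 = 8028
m = 8028 > 0,  v_rel·d = -240 < 0  ⇒  outside

inside=no margin=8028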